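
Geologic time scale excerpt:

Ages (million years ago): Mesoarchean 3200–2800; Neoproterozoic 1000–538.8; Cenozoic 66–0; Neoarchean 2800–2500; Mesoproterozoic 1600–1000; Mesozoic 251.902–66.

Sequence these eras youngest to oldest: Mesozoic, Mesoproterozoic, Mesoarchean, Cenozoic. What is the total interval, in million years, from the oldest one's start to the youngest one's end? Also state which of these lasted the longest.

Cenozoic, Mesozoic, Mesoproterozoic, Mesoarchean; total span 3200 Myr; longest is Mesoproterozoic

Start ages (Ma): Mesoarchean 3200, Mesoproterozoic 1600, Mesozoic 251.902, Cenozoic 66.
Ordered youngest to oldest: Cenozoic, Mesozoic, Mesoproterozoic, Mesoarchean.
Span = 3200 − 0 = 3200 Myr.
Durations: Mesoarchean 400, Mesozoic 185.902, Mesoproterozoic 600, Cenozoic 66 → longest is Mesoproterozoic (600 Myr).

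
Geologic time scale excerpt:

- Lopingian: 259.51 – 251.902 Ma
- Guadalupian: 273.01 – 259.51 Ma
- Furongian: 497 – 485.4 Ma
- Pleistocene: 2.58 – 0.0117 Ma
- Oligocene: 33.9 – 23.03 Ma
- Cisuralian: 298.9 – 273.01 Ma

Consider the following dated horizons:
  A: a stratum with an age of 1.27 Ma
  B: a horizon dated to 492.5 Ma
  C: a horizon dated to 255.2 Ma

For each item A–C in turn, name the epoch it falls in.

Match each age against the start–end ranges in the excerpt: A = 1.27 Ma → Pleistocene (2.58–0.0117); B = 492.5 Ma → Furongian (497–485.4); C = 255.2 Ma → Lopingian (259.51–251.902).

A — Pleistocene; B — Furongian; C — Lopingian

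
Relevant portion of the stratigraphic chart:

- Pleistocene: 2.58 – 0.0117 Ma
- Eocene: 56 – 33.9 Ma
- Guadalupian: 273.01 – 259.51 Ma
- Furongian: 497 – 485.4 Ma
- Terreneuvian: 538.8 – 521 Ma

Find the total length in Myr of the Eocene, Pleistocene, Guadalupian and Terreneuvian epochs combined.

55.9683 million years

Each duration: Eocene = 22.1; Pleistocene = 2.5683; Guadalupian = 13.5; Terreneuvian = 17.8.
Sum: 22.1 + 2.5683 + 13.5 + 17.8 = 55.9683 Myr.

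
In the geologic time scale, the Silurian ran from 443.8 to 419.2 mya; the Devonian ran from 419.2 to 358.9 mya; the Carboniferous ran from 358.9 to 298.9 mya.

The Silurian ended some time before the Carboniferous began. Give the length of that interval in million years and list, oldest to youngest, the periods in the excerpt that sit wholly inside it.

60.3 million years; Devonian

The Silurian closes at 419.2 Ma and the Carboniferous opens at 358.9 Ma, so the interval is 419.2 − 358.9 = 60.3 Myr.
A period fits inside if it starts at or after 419.2 Ma and ends at or before 358.9 Ma; oldest first that gives Devonian.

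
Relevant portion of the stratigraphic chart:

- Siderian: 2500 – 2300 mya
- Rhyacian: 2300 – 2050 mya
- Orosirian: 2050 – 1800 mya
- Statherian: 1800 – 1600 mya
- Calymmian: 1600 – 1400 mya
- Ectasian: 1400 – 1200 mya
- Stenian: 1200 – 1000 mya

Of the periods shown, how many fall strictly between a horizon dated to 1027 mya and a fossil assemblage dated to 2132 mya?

2132 Ma sits inside the Rhyacian (2300–2050) and 1027 Ma inside the Stenian (1200–1000); neither of those is wholly between the two dates.
The listed periods lying completely between them are Orosirian, Statherian, Calymmian, Ectasian — 4 in all.

4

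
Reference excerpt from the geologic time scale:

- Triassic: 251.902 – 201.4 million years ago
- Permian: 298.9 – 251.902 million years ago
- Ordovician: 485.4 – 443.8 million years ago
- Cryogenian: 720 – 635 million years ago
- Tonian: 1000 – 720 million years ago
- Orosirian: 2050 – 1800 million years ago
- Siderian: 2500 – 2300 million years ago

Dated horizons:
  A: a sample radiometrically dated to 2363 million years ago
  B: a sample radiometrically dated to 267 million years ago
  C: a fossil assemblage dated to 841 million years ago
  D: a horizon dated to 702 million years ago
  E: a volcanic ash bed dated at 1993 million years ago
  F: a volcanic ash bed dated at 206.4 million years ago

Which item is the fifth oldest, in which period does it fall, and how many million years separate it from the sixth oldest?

Sorted oldest-first by Ma: A (2363), E (1993), C (841), D (702), B (267), F (206.4).
The fifth oldest is B at 267 Ma, which lies in 298.9–251.902 Ma: the Permian.
The sixth oldest is F at 206.4 Ma; separation = |267 − 206.4| = 60.6 Myr.

B, in the Permian; 60.6 million years to F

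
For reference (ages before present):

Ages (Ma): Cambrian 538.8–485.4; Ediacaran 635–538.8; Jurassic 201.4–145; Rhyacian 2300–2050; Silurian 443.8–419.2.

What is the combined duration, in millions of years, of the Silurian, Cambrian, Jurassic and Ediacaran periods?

230.6 million years

Duration is start − end for each: (443.8 − 419.2) + (538.8 − 485.4) + (201.4 − 145) + (635 − 538.8).
That is 24.6 + 53.4 + 56.4 + 96.2, which totals 230.6 million years.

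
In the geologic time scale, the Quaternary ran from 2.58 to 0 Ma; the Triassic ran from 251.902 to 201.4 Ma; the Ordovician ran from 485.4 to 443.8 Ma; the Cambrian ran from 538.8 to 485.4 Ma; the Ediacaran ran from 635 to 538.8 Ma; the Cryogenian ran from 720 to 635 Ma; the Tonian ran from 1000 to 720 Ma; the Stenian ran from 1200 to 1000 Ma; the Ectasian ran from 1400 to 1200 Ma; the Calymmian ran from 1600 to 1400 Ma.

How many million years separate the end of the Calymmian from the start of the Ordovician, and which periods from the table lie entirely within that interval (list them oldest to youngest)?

End of Calymmian = 1400 Ma; start of Ordovician = 485.4 Ma.
Gap = 1400 − 485.4 = 914.6 Myr.
Periods wholly inside 1400–485.4 Ma: Ectasian (1400–1200), Stenian (1200–1000), Tonian (1000–720), Cryogenian (720–635), Ediacaran (635–538.8), Cambrian (538.8–485.4).

914.6 million years; Ectasian, Stenian, Tonian, Cryogenian, Ediacaran, Cambrian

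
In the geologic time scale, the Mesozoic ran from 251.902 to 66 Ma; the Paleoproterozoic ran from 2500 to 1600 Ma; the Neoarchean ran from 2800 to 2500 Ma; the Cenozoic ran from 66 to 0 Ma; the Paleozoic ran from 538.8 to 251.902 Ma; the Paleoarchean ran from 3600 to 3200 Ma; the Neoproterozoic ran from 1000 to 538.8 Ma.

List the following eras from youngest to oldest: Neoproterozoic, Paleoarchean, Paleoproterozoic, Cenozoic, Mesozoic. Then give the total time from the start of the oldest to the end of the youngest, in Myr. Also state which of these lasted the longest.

Cenozoic, Mesozoic, Neoproterozoic, Paleoproterozoic, Paleoarchean; total span 3600 Myr; longest is Paleoproterozoic

From the excerpt: Neoproterozoic 1000–538.8; Paleoarchean 3600–3200; Paleoproterozoic 2500–1600; Cenozoic 66–0; Mesozoic 251.902–66 (Ma).
Larger Ma is earlier, so the oldest is Paleoarchean and the youngest is Cenozoic; youngest to oldest: Cenozoic, Mesozoic, Neoproterozoic, Paleoproterozoic, Paleoarchean.
Oldest start 3600 minus youngest end 0 gives 3600 Myr overall.
Individual lengths (start − end): Cenozoic 66; Paleoarchean 400; Paleoproterozoic 900; Mesozoic 185.902; Neoproterozoic 461.2. The largest is Paleoproterozoic at 900 Myr.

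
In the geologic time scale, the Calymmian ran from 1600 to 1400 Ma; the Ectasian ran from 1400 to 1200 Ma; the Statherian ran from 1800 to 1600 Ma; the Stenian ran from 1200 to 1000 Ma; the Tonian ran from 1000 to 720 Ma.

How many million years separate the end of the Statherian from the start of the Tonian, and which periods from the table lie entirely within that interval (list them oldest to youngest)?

End of Statherian = 1600 Ma; start of Tonian = 1000 Ma.
Gap = 1600 − 1000 = 600 Myr.
Periods wholly inside 1600–1000 Ma: Calymmian (1600–1400), Ectasian (1400–1200), Stenian (1200–1000).

600 million years; Calymmian, Ectasian, Stenian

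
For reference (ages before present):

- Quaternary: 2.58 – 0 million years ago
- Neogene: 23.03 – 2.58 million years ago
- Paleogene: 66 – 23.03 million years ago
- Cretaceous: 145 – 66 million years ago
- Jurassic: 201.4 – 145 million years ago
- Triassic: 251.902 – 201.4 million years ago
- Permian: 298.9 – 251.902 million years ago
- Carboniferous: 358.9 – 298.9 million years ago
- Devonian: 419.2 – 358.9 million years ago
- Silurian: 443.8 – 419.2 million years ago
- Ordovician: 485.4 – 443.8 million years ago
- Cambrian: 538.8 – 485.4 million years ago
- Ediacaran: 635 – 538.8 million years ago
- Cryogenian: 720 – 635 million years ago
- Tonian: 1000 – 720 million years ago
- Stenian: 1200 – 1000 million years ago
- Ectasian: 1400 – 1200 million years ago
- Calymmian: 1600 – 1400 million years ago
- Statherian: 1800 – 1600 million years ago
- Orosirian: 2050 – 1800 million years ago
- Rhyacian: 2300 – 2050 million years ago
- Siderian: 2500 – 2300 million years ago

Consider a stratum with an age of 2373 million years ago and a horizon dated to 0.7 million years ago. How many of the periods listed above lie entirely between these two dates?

20

The older date is 2373 Ma and the younger is 0.7 Ma.
Periods with start < 2373 and end > 0.7 Ma: Rhyacian (2300–2050), Orosirian (2050–1800), Statherian (1800–1600), Calymmian (1600–1400), Ectasian (1400–1200), Stenian (1200–1000), Tonian (1000–720), Cryogenian (720–635), Ediacaran (635–538.8), Cambrian (538.8–485.4), Ordovician (485.4–443.8), Silurian (443.8–419.2), Devonian (419.2–358.9), Carboniferous (358.9–298.9), Permian (298.9–251.902), Triassic (251.902–201.4), Jurassic (201.4–145), Cretaceous (145–66), Paleogene (66–23.03), Neogene (23.03–2.58).
That is 20 complete periods.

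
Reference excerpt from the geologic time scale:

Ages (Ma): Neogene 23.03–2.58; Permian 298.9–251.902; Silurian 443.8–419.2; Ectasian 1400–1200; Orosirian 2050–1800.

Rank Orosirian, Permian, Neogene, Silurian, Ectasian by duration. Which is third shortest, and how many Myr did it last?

Durations: Orosirian 250; Permian 46.998; Neogene 20.45; Silurian 24.6; Ectasian 200 Myr.
Sorted shortest-first: Neogene (20.45), Silurian (24.6), Permian (46.998), Ectasian (200), Orosirian (250).
The third shortest is Permian at 46.998 Myr.

Permian, 46.998 million years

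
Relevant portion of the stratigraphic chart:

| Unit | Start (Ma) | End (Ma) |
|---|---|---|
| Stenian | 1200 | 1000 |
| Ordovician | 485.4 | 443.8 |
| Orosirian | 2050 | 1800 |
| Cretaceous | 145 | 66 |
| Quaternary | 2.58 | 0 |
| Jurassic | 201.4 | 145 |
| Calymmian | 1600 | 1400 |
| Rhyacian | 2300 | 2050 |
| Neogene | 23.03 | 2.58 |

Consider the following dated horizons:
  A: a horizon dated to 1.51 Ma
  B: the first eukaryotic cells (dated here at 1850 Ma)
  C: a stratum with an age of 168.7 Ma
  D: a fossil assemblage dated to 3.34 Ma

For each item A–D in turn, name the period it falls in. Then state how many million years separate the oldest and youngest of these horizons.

A: 1.51 Ma lies in 2.58–0 Ma, so Quaternary.
B: 1850 Ma lies in 2050–1800 Ma, so Orosirian.
C: 168.7 Ma lies in 201.4–145 Ma, so Jurassic.
D: 3.34 Ma lies in 23.03–2.58 Ma, so Neogene.
Oldest = 1850 Ma, youngest = 1.51 Ma → span 1848.49 Myr.

A — Quaternary; B — Orosirian; C — Jurassic; D — Neogene; span 1848.49 million years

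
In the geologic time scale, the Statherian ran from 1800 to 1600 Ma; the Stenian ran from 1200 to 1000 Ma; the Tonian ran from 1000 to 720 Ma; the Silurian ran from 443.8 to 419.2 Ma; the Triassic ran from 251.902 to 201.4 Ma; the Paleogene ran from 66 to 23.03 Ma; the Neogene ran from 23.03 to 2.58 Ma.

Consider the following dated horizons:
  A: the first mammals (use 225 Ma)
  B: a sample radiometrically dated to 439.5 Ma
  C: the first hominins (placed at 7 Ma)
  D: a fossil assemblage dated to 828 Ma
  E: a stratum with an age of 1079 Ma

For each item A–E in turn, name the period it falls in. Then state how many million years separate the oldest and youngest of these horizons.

A — Triassic; B — Silurian; C — Neogene; D — Tonian; E — Stenian; span 1072 million years

Match each age against the start–end ranges in the excerpt: A = 225 Ma → Triassic (251.902–201.4); B = 439.5 Ma → Silurian (443.8–419.2); C = 7 Ma → Neogene (23.03–2.58); D = 828 Ma → Tonian (1000–720); E = 1079 Ma → Stenian (1200–1000).
The largest age is 1079 Ma and the smallest is 7 Ma; their difference is 1072 Myr.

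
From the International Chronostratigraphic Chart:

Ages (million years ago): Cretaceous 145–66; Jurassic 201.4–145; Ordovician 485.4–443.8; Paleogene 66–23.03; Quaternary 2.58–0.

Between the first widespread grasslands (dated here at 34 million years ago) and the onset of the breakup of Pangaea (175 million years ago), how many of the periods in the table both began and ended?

1

The older date is 175 Ma and the younger is 34 Ma.
Periods with start < 175 and end > 34 Ma: Cretaceous (145–66).
That is 1 complete period.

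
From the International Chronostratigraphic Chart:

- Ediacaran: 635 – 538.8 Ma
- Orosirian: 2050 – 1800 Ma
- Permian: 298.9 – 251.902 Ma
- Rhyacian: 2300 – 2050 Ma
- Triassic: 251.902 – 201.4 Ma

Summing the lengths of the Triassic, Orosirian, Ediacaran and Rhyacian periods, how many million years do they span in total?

Duration is start − end for each: (251.902 − 201.4) + (2050 − 1800) + (635 − 538.8) + (2300 − 2050).
That is 50.502 + 250 + 96.2 + 250, which totals 646.702 million years.

646.702 million years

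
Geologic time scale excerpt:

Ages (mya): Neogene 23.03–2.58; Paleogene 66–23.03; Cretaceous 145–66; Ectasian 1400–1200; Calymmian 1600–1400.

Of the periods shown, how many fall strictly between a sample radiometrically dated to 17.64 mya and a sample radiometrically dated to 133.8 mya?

1

133.8 Ma sits inside the Cretaceous (145–66) and 17.64 Ma inside the Neogene (23.03–2.58); neither of those is wholly between the two dates.
The listed periods lying completely between them are Paleogene — 1 in all.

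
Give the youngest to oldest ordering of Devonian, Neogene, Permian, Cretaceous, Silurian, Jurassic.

Neogene, Cretaceous, Jurassic, Permian, Devonian, Silurian

Era membership (oldest first within each) — Paleozoic: Silurian, Devonian, Permian; Mesozoic: Jurassic, Cretaceous; Cenozoic: Neogene. Paleozoic precedes Mesozoic, which precedes Cenozoic. Concatenating the groups in that era order and then reversing gives youngest to oldest.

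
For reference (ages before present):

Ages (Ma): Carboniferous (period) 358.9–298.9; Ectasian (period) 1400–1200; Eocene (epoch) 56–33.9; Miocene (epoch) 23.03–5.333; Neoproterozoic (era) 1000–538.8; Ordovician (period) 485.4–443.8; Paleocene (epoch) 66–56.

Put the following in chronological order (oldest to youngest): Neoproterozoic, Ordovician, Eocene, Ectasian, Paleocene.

Read off each span (Ma): Neoproterozoic 1000–538.8; Ordovician 485.4–443.8; Eocene 56–33.9; Ectasian 1400–1200; Paleocene 66–56.
Larger Ma is older, so oldest→youngest is Ectasian, Neoproterozoic, Ordovician, Paleocene, Eocene.

Ectasian, Neoproterozoic, Ordovician, Paleocene, Eocene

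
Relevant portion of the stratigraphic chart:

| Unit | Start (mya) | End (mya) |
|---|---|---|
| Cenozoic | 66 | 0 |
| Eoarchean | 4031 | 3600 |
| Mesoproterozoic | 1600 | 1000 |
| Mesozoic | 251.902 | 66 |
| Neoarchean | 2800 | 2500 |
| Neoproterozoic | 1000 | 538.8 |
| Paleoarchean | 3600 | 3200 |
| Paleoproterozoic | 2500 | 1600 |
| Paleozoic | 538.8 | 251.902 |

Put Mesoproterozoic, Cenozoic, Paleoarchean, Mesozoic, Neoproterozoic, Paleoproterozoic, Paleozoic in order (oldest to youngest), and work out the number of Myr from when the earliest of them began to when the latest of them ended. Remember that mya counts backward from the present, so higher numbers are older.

From the excerpt: Mesoproterozoic 1600–1000; Cenozoic 66–0; Paleoarchean 3600–3200; Mesozoic 251.902–66; Neoproterozoic 1000–538.8; Paleoproterozoic 2500–1600; Paleozoic 538.8–251.902 (Ma).
Larger Ma is earlier, so the oldest is Paleoarchean and the youngest is Cenozoic; oldest to youngest: Paleoarchean, Paleoproterozoic, Mesoproterozoic, Neoproterozoic, Paleozoic, Mesozoic, Cenozoic.
Oldest start 3600 minus youngest end 0 gives 3600 Myr overall.

Paleoarchean, Paleoproterozoic, Mesoproterozoic, Neoproterozoic, Paleozoic, Mesozoic, Cenozoic; total span 3600 Myr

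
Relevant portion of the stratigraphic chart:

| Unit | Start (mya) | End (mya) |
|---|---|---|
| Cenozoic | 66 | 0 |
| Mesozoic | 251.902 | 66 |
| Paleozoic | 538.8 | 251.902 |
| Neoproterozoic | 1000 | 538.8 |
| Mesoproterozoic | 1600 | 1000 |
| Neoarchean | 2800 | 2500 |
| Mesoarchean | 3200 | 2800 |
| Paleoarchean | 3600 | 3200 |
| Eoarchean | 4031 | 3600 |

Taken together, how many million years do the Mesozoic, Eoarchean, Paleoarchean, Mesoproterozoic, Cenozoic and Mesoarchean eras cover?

2082.902 million years

Each duration: Mesozoic = 185.902; Eoarchean = 431; Paleoarchean = 400; Mesoproterozoic = 600; Cenozoic = 66; Mesoarchean = 400.
Sum: 185.902 + 431 + 400 + 600 + 66 + 400 = 2082.902 Myr.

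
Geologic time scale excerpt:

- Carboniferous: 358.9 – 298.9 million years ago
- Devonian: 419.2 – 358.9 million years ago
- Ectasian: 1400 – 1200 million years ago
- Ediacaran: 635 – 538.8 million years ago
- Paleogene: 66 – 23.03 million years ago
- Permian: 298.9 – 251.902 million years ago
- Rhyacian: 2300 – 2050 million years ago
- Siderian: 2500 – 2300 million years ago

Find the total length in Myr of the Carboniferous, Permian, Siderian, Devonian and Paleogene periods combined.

410.268 million years

Each duration: Carboniferous = 60; Permian = 46.998; Siderian = 200; Devonian = 60.3; Paleogene = 42.97.
Sum: 60 + 46.998 + 200 + 60.3 + 42.97 = 410.268 Myr.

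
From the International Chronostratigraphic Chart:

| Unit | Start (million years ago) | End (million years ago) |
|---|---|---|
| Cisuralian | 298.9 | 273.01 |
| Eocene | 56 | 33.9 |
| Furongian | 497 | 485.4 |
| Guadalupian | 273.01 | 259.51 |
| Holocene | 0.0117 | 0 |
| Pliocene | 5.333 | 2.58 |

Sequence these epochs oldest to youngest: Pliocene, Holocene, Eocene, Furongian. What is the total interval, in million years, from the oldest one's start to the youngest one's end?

Start ages (Ma): Furongian 497, Eocene 56, Pliocene 5.333, Holocene 0.0117.
Ordered oldest to youngest: Furongian, Eocene, Pliocene, Holocene.
Span = 497 − 0 = 497 Myr.

Furongian → Eocene → Pliocene → Holocene; total span 497 Myr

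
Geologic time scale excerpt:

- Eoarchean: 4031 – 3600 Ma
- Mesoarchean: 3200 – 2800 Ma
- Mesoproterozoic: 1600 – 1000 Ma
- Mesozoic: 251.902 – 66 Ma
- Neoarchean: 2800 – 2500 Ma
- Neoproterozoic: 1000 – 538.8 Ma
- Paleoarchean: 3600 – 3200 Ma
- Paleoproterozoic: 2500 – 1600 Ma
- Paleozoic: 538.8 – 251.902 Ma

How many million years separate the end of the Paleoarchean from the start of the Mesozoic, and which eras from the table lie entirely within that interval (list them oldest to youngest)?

2948.098 million years; Mesoarchean, Neoarchean, Paleoproterozoic, Mesoproterozoic, Neoproterozoic, Paleozoic

End of Paleoarchean = 3200 Ma; start of Mesozoic = 251.902 Ma.
Gap = 3200 − 251.902 = 2948.098 Myr.
Eras wholly inside 3200–251.902 Ma: Mesoarchean (3200–2800), Neoarchean (2800–2500), Paleoproterozoic (2500–1600), Mesoproterozoic (1600–1000), Neoproterozoic (1000–538.8), Paleozoic (538.8–251.902).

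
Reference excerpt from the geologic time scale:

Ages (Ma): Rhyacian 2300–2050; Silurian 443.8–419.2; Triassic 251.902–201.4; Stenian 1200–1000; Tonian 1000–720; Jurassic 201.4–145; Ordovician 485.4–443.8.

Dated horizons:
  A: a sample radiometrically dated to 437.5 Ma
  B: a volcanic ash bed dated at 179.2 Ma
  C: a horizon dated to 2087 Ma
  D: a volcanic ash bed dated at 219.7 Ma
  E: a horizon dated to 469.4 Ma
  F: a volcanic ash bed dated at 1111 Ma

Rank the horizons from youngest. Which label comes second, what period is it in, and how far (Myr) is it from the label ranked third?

Sorted youngest-first by Ma: B (179.2), D (219.7), A (437.5), E (469.4), F (1111), C (2087).
The second youngest is D at 219.7 Ma, which lies in 251.902–201.4 Ma: the Triassic.
The third youngest is A at 437.5 Ma; separation = |219.7 − 437.5| = 217.8 Myr.

D, in the Triassic; 217.8 million years to A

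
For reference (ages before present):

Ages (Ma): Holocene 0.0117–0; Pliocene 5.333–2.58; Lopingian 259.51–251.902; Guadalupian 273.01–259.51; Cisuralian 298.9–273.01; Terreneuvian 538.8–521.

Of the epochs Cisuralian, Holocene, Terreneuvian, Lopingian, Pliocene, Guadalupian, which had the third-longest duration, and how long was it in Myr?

Guadalupian, 13.5 million years

Start − end for each: Cisuralian 298.9 − 273.01 = 25.89; Holocene 0.0117 − 0 = 0.0117; Terreneuvian 538.8 − 521 = 17.8; Lopingian 259.51 − 251.902 = 7.608; Pliocene 5.333 − 2.58 = 2.753; Guadalupian 273.01 − 259.51 = 13.5.
Ranking these from longest: Cisuralian > Terreneuvian > Guadalupian > Lopingian > Pliocene > Holocene.
Position 3 in that ranking is Guadalupian, which lasted 13.5 Myr.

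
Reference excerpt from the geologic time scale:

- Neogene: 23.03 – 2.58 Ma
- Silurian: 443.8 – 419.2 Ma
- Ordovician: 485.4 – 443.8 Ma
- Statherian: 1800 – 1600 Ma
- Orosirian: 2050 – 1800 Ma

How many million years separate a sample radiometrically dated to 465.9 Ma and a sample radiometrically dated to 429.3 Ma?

36.6 million years

465.9 − 429.3 = 36.6 million years.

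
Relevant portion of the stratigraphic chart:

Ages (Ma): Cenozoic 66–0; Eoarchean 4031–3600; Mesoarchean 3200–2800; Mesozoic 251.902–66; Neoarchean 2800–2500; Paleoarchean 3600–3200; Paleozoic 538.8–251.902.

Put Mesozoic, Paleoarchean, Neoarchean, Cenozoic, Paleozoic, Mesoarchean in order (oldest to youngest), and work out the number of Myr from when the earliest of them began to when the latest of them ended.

Paleoarchean → Mesoarchean → Neoarchean → Paleozoic → Mesozoic → Cenozoic; total span 3600 Myr

Start ages (Ma): Paleoarchean 3600, Mesoarchean 3200, Neoarchean 2800, Paleozoic 538.8, Mesozoic 251.902, Cenozoic 66.
Ordered oldest to youngest: Paleoarchean, Mesoarchean, Neoarchean, Paleozoic, Mesozoic, Cenozoic.
Span = 3600 − 0 = 3600 Myr.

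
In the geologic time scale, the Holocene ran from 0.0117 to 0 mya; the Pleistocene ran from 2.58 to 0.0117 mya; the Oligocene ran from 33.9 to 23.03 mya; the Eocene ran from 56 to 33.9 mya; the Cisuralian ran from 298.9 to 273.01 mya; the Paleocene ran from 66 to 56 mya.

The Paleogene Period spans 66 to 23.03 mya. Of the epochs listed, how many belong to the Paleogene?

3

Epochs inside 66–23.03 Ma: Paleocene, Eocene, Oligocene — 3 in total.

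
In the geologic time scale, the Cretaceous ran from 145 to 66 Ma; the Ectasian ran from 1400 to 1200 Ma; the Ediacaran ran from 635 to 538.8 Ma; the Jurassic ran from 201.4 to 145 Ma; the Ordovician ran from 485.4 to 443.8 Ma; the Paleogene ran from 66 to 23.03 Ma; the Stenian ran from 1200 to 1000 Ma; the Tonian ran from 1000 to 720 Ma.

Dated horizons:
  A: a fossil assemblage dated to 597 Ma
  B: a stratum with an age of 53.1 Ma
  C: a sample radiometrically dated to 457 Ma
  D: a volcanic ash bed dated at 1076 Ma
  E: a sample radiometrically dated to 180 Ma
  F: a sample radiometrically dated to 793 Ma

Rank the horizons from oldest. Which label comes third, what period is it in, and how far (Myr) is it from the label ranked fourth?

Larger Ma means older, so oldest first: D 1076 > F 793 > A 597 > C 457 > E 180 > B 53.1.
Counting 3 along gives A (597 Ma); the excerpt puts that inside the Ediacaran, 635–538.8 Ma.
Next in line is C (457 Ma), and 597 − 457 = 140 Myr.

A, in the Ediacaran; 140 million years to C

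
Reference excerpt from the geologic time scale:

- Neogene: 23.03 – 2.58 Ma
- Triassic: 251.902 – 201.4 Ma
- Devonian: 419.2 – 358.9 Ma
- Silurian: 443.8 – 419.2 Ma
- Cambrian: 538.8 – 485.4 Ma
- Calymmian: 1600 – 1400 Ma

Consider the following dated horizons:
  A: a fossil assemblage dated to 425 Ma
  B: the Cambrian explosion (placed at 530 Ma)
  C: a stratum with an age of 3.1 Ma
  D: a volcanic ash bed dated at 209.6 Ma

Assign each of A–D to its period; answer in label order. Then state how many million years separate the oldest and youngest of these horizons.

A: 425 Ma lies in 443.8–419.2 Ma, so Silurian.
B: 530 Ma lies in 538.8–485.4 Ma, so Cambrian.
C: 3.1 Ma lies in 23.03–2.58 Ma, so Neogene.
D: 209.6 Ma lies in 251.902–201.4 Ma, so Triassic.
Oldest = 530 Ma, youngest = 3.1 Ma → span 526.9 Myr.

A — Silurian; B — Cambrian; C — Neogene; D — Triassic; span 526.9 million years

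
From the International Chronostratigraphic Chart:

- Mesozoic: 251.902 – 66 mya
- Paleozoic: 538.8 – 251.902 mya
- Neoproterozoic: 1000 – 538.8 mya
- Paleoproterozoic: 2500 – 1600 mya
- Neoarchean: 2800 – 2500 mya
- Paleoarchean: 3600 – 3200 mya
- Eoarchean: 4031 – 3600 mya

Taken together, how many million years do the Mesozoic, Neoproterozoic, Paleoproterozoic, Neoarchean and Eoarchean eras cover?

Duration is start − end for each: (251.902 − 66) + (1000 − 538.8) + (2500 − 1600) + (2800 − 2500) + (4031 − 3600).
That is 185.902 + 461.2 + 900 + 300 + 431, which totals 2278.102 million years.

2278.102 million years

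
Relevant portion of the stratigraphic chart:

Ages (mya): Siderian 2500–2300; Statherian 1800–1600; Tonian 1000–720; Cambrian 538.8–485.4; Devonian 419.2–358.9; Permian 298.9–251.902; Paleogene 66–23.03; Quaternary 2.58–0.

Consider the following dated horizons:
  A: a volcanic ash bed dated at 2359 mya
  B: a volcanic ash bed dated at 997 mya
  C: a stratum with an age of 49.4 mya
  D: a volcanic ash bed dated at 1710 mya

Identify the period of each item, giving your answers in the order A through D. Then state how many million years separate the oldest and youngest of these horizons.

Match each age against the start–end ranges in the excerpt: A = 2359 Ma → Siderian (2500–2300); B = 997 Ma → Tonian (1000–720); C = 49.4 Ma → Paleogene (66–23.03); D = 1710 Ma → Statherian (1800–1600).
The largest age is 2359 Ma and the smallest is 49.4 Ma; their difference is 2309.6 Myr.

A — Siderian; B — Tonian; C — Paleogene; D — Statherian; span 2309.6 million years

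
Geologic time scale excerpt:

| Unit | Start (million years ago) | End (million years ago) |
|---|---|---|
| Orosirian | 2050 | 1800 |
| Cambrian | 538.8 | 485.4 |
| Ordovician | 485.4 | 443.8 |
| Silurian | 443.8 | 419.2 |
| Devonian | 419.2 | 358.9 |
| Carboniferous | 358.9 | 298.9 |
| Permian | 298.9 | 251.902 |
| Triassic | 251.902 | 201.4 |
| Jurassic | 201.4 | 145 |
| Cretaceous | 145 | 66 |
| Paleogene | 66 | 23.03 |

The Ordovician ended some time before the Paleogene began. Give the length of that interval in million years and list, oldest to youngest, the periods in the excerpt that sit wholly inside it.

377.8 million years; Silurian, Devonian, Carboniferous, Permian, Triassic, Jurassic, Cretaceous

The Ordovician closes at 443.8 Ma and the Paleogene opens at 66 Ma, so the interval is 443.8 − 66 = 377.8 Myr.
A period fits inside if it starts at or after 443.8 Ma and ends at or before 66 Ma; oldest first that gives Silurian, Devonian, Carboniferous, Permian, Triassic, Jurassic, Cretaceous.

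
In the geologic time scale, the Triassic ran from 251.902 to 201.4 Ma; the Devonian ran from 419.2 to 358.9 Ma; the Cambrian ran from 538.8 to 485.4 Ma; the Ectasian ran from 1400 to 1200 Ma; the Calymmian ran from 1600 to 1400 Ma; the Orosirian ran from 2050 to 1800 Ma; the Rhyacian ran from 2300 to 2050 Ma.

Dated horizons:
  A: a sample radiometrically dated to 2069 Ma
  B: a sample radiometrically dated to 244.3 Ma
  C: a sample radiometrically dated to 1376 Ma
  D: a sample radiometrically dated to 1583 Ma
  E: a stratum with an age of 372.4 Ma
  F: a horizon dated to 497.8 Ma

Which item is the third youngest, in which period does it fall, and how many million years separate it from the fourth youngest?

Sorted youngest-first by Ma: B (244.3), E (372.4), F (497.8), C (1376), D (1583), A (2069).
The third youngest is F at 497.8 Ma, which lies in 538.8–485.4 Ma: the Cambrian.
The fourth youngest is C at 1376 Ma; separation = |497.8 − 1376| = 878.2 Myr.

F, in the Cambrian; 878.2 million years to C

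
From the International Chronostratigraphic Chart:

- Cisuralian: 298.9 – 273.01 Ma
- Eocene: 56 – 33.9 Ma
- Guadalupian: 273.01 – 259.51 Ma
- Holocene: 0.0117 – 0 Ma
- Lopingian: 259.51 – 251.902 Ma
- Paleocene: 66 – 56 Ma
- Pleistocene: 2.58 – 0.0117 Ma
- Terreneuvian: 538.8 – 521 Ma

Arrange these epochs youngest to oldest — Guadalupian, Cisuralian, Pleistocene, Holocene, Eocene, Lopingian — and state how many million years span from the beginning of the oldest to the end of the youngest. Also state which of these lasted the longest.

Holocene, Pleistocene, Eocene, Lopingian, Guadalupian, Cisuralian; total span 298.9 Myr; longest is Cisuralian

Start ages (Ma): Cisuralian 298.9, Guadalupian 273.01, Lopingian 259.51, Eocene 56, Pleistocene 2.58, Holocene 0.0117.
Ordered youngest to oldest: Holocene, Pleistocene, Eocene, Lopingian, Guadalupian, Cisuralian.
Span = 298.9 − 0 = 298.9 Myr.
Durations: Guadalupian 13.5, Lopingian 7.608, Holocene 0.0117, Eocene 22.1, Cisuralian 25.89, Pleistocene 2.5683 → longest is Cisuralian (25.89 Myr).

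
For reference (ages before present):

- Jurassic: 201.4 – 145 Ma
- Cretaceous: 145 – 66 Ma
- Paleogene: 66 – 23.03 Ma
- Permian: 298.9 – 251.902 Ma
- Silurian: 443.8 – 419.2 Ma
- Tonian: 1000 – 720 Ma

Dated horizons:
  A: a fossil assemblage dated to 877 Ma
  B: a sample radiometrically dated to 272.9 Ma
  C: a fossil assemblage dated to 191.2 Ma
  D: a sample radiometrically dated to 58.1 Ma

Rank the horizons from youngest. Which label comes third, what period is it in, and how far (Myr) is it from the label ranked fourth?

Smaller Ma means younger, so youngest first: D 58.1 < C 191.2 < B 272.9 < A 877.
Counting 3 along gives B (272.9 Ma); the excerpt puts that inside the Permian, 298.9–251.902 Ma.
Next in line is A (877 Ma), and 877 − 272.9 = 604.1 Myr.

B, in the Permian; 604.1 million years to A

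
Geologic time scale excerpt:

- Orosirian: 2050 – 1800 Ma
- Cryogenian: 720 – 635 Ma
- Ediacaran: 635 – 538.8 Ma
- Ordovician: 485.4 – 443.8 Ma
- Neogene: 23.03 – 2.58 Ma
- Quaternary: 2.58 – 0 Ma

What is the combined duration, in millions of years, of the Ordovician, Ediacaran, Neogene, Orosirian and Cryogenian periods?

493.25 million years

Duration is start − end for each: (485.4 − 443.8) + (635 − 538.8) + (23.03 − 2.58) + (2050 − 1800) + (720 − 635).
That is 41.6 + 96.2 + 20.45 + 250 + 85, which totals 493.25 million years.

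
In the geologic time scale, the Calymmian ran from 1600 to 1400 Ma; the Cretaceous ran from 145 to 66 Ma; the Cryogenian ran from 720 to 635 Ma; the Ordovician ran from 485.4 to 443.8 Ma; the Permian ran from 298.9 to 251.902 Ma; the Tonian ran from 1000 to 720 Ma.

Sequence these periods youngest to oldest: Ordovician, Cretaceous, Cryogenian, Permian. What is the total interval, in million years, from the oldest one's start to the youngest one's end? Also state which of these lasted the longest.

From the excerpt: Ordovician 485.4–443.8; Cretaceous 145–66; Cryogenian 720–635; Permian 298.9–251.902 (Ma).
Larger Ma is earlier, so the oldest is Cryogenian and the youngest is Cretaceous; youngest to oldest: Cretaceous, Permian, Ordovician, Cryogenian.
Oldest start 720 minus youngest end 66 gives 654 Myr overall.
Individual lengths (start − end): Cretaceous 79; Cryogenian 85; Ordovician 41.6; Permian 46.998. The largest is Cryogenian at 85 Myr.

Cretaceous → Permian → Ordovician → Cryogenian; total span 654 Myr; longest is Cryogenian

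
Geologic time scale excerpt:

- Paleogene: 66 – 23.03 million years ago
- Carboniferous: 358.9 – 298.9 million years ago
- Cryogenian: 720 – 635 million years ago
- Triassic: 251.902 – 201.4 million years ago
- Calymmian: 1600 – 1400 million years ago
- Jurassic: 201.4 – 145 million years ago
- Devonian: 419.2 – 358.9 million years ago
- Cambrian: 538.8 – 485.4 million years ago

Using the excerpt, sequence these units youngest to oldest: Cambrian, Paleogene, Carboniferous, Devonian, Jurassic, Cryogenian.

Sorting by start age (ascending Ma, since larger Ma = older): Paleogene start 66, Jurassic start 201.4, Carboniferous start 358.9, Devonian start 419.2, Cambrian start 538.8, Cryogenian start 720.

Paleogene, Jurassic, Carboniferous, Devonian, Cambrian, Cryogenian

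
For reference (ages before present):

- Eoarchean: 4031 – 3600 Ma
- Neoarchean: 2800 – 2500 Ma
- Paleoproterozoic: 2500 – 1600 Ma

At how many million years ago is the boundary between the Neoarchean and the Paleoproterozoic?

The Neoarchean ends and the Paleoproterozoic begins at 2500 Ma.

2500 Ma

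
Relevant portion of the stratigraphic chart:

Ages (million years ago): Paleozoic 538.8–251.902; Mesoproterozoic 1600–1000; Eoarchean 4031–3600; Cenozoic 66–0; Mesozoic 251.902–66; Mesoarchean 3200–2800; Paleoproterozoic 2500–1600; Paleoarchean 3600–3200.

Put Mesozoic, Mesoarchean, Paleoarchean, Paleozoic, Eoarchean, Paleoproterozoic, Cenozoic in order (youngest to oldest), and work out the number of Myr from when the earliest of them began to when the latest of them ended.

Start ages (Ma): Eoarchean 4031, Paleoarchean 3600, Mesoarchean 3200, Paleoproterozoic 2500, Paleozoic 538.8, Mesozoic 251.902, Cenozoic 66.
Ordered youngest to oldest: Cenozoic, Mesozoic, Paleozoic, Paleoproterozoic, Mesoarchean, Paleoarchean, Eoarchean.
Span = 4031 − 0 = 4031 Myr.

Cenozoic, Mesozoic, Paleozoic, Paleoproterozoic, Mesoarchean, Paleoarchean, Eoarchean; total span 4031 Myr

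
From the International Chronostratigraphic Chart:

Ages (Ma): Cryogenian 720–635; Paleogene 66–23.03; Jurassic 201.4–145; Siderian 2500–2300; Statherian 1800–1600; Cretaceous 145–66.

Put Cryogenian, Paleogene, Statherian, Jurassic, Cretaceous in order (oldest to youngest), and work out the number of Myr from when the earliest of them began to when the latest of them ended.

Start ages (Ma): Statherian 1800, Cryogenian 720, Jurassic 201.4, Cretaceous 145, Paleogene 66.
Ordered oldest to youngest: Statherian, Cryogenian, Jurassic, Cretaceous, Paleogene.
Span = 1800 − 23.03 = 1776.97 Myr.

Statherian, Cryogenian, Jurassic, Cretaceous, Paleogene; total span 1776.97 Myr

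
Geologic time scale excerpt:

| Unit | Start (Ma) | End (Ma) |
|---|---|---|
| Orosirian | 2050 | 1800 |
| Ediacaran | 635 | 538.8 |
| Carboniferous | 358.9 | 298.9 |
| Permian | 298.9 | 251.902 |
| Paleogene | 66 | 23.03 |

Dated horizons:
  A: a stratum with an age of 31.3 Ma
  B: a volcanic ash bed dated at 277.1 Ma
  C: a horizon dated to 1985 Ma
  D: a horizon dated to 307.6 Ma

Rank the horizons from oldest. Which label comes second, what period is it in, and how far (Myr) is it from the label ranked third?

D, in the Carboniferous; 30.5 million years to B

Sorted oldest-first by Ma: C (1985), D (307.6), B (277.1), A (31.3).
The second oldest is D at 307.6 Ma, which lies in 358.9–298.9 Ma: the Carboniferous.
The third oldest is B at 277.1 Ma; separation = |307.6 − 277.1| = 30.5 Myr.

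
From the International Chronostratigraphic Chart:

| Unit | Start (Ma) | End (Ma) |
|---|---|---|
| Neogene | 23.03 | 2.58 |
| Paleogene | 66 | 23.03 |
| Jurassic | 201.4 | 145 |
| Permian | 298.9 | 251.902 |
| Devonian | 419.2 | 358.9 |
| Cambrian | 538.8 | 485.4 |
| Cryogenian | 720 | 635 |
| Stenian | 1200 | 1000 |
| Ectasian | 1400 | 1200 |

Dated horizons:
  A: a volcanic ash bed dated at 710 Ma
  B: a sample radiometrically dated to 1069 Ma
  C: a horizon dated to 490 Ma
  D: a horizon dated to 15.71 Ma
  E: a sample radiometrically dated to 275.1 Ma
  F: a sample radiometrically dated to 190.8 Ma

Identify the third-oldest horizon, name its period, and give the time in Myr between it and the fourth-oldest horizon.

Larger Ma means older, so oldest first: B 1069 > A 710 > C 490 > E 275.1 > F 190.8 > D 15.71.
Counting 3 along gives C (490 Ma); the excerpt puts that inside the Cambrian, 538.8–485.4 Ma.
Next in line is E (275.1 Ma), and 490 − 275.1 = 214.9 Myr.

C, in the Cambrian; 214.9 million years to E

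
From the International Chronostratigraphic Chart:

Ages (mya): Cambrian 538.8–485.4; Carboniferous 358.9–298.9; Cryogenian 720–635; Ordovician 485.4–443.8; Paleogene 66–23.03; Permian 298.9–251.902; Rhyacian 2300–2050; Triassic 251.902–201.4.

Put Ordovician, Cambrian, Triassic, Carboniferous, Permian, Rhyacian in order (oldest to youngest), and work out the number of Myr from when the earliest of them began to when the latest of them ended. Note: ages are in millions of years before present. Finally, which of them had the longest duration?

Rhyacian, Cambrian, Ordovician, Carboniferous, Permian, Triassic; total span 2098.6 Myr; longest is Rhyacian

From the excerpt: Ordovician 485.4–443.8; Cambrian 538.8–485.4; Triassic 251.902–201.4; Carboniferous 358.9–298.9; Permian 298.9–251.902; Rhyacian 2300–2050 (Ma).
Larger Ma is earlier, so the oldest is Rhyacian and the youngest is Triassic; oldest to youngest: Rhyacian, Cambrian, Ordovician, Carboniferous, Permian, Triassic.
Oldest start 2300 minus youngest end 201.4 gives 2098.6 Myr overall.
Individual lengths (start − end): Triassic 50.502; Permian 46.998; Cambrian 53.4; Rhyacian 250; Ordovician 41.6; Carboniferous 60. The largest is Rhyacian at 250 Myr.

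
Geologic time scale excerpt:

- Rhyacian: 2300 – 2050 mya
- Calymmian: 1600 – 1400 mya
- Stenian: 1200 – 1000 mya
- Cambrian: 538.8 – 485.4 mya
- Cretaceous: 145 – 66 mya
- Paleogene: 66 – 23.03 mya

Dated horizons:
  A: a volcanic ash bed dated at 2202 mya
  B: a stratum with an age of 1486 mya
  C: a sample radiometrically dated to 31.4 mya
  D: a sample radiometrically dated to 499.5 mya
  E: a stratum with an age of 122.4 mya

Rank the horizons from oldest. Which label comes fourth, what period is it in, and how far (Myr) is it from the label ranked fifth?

E, in the Cretaceous; 91 million years to C

Larger Ma means older, so oldest first: A 2202 > B 1486 > D 499.5 > E 122.4 > C 31.4.
Counting 4 along gives E (122.4 Ma); the excerpt puts that inside the Cretaceous, 145–66 Ma.
Next in line is C (31.4 Ma), and 122.4 − 31.4 = 91 Myr.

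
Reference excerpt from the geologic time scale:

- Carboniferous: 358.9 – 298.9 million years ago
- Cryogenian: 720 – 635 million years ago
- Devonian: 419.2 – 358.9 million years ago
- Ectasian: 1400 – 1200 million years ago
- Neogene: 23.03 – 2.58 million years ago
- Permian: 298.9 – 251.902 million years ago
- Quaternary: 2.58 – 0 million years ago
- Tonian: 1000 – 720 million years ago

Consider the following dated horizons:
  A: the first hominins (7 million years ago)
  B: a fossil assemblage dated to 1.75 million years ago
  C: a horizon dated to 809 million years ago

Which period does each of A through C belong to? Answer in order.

A: 7 Ma lies in 23.03–2.58 Ma, so Neogene.
B: 1.75 Ma lies in 2.58–0 Ma, so Quaternary.
C: 809 Ma lies in 1000–720 Ma, so Tonian.

A — Neogene; B — Quaternary; C — Tonian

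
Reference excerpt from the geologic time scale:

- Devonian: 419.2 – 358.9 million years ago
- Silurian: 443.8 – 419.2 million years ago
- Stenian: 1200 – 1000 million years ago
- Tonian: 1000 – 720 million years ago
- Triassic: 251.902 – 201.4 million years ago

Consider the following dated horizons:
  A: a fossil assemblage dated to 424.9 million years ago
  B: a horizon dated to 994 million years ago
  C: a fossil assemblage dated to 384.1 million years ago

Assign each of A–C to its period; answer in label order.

Match each age against the start–end ranges in the excerpt: A = 424.9 Ma → Silurian (443.8–419.2); B = 994 Ma → Tonian (1000–720); C = 384.1 Ma → Devonian (419.2–358.9).

A — Silurian; B — Tonian; C — Devonian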